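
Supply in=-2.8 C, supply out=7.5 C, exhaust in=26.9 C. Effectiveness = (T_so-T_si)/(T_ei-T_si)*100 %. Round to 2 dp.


eff = (7.5-(-2.8))/(26.9-(-2.8))*100 = 34.68 %

34.68 %


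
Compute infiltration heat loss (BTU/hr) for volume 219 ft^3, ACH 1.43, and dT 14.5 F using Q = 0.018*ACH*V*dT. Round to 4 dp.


Q = 0.018 * 1.43 * 219 * 14.5 = 81.7374 BTU/hr

81.7374 BTU/hr


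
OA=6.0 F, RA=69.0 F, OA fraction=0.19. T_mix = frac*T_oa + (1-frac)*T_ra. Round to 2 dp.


T_mix = 0.19*6.0 + 0.81*69.0 = 57.03 F

57.03 F


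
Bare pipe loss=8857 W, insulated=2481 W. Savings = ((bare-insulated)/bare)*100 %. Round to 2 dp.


Savings = ((8857-2481)/8857)*100 = 71.99 %

71.99 %


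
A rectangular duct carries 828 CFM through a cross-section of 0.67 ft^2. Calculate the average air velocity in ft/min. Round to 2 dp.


V = 828 / 0.67 = 1235.82 ft/min

1235.82 ft/min


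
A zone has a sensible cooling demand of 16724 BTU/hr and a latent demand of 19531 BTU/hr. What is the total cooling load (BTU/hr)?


Qt = 16724 + 19531 = 36255 BTU/hr

36255 BTU/hr


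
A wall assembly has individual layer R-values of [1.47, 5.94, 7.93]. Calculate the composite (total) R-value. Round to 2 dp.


R_total = 1.47 + 5.94 + 7.93 = 15.34

15.34


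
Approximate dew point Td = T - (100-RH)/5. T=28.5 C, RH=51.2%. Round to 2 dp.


Td = 28.5 - (100-51.2)/5 = 18.74 C

18.74 C


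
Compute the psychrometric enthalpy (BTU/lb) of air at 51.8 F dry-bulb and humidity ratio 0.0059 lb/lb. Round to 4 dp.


h = 0.24*51.8 + 0.0059*(1061+0.444*51.8) = 18.8276 BTU/lb

18.8276 BTU/lb


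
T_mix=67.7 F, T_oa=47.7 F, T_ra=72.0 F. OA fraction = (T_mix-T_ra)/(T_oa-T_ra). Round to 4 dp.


frac = (67.7 - 72.0) / (47.7 - 72.0) = 0.1770

0.1770


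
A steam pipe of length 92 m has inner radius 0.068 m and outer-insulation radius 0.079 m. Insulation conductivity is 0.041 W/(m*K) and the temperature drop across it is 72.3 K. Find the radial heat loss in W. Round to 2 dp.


Q = 2*pi*0.041*92*72.3/ln(0.079/0.068) = 11428.04 W

11428.04 W


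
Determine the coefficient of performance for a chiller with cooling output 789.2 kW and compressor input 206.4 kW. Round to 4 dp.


COP = 789.2 / 206.4 = 3.8236

3.8236


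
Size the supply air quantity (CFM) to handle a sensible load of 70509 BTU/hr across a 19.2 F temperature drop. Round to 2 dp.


CFM = 70509 / (1.08 * 19.2) = 3400.32

3400.32 CFM


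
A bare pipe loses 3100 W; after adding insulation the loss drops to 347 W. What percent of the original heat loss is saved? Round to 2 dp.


Savings = ((3100-347)/3100)*100 = 88.81 %

88.81 %


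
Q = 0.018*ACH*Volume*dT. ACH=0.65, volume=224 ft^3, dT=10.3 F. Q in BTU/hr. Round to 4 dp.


Q = 0.018 * 0.65 * 224 * 10.3 = 26.9942 BTU/hr

26.9942 BTU/hr


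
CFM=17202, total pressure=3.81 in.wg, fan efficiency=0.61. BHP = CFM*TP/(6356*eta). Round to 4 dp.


BHP = 17202 * 3.81 / (6356 * 0.61) = 16.9040 hp

16.9040 hp


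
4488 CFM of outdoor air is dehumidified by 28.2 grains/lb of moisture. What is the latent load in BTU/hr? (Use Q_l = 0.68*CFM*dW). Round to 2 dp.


Q = 0.68 * 4488 * 28.2 = 86061.89 BTU/hr

86061.89 BTU/hr


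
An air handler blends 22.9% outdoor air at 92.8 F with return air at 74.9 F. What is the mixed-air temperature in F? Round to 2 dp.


T_mix = 74.9 + (22.9/100)*(92.8-74.9) = 79.00 F

79.00 F


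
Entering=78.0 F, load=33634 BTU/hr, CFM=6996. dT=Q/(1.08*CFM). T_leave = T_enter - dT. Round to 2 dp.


dT = 33634/(1.08*6996) = 4.4515
T_leave = 78.0 - 4.4515 = 73.55 F

73.55 F


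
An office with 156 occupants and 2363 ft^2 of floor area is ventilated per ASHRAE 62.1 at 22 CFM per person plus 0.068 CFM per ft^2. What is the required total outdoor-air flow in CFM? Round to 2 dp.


Total = 156*22 + 2363*0.068 = 3592.68 CFM

3592.68 CFM


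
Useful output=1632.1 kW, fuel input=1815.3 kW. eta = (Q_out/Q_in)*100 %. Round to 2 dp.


eta = (1632.1/1815.3)*100 = 89.91 %

89.91 %


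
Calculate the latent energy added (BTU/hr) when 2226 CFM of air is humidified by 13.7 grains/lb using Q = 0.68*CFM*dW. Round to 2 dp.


Q = 0.68 * 2226 * 13.7 = 20737.42 BTU/hr

20737.42 BTU/hr


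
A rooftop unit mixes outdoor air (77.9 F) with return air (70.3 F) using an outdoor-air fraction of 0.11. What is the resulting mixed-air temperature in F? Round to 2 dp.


T_mix = 0.11*77.9 + 0.89*70.3 = 71.14 F

71.14 F


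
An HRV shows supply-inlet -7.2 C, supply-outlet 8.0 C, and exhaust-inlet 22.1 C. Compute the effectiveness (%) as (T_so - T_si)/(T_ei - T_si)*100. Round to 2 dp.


eff = (8.0-(-7.2))/(22.1-(-7.2))*100 = 51.88 %

51.88 %


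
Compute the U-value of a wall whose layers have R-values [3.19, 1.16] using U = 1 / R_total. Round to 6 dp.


R_total = 3.19 + 1.16 = 4.35
U = 1/4.35 = 0.229885

0.229885


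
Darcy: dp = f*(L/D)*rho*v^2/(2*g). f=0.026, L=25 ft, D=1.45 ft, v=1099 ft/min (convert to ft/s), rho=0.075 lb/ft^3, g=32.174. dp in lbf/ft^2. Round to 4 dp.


v_fps = 1099/60 = 18.3167 ft/s
dp = 0.026*(25/1.45)*0.075*18.3167^2/(2*32.174) = 0.1753 lbf/ft^2

0.1753 lbf/ft^2


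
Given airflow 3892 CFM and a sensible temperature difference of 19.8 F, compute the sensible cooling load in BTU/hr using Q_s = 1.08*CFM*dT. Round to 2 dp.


Q = 1.08 * 3892 * 19.8 = 83226.53 BTU/hr

83226.53 BTU/hr


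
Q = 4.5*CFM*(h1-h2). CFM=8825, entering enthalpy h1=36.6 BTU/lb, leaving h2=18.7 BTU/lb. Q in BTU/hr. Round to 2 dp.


Q = 4.5 * 8825 * (36.6 - 18.7) = 710853.75 BTU/hr

710853.75 BTU/hr


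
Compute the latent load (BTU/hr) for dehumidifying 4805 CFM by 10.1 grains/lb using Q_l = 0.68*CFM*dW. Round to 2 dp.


Q = 0.68 * 4805 * 10.1 = 33000.74 BTU/hr

33000.74 BTU/hr


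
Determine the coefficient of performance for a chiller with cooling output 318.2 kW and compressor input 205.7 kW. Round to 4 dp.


COP = 318.2 / 205.7 = 1.5469

1.5469


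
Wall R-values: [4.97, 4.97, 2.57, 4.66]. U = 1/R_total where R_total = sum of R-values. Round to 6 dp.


R_total = 4.97 + 4.97 + 2.57 + 4.66 = 17.17
U = 1/17.17 = 0.058241

0.058241


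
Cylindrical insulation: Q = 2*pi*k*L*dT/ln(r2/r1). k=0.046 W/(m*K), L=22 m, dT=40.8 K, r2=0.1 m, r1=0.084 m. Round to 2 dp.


Q = 2*pi*0.046*22*40.8/ln(0.1/0.084) = 1487.96 W

1487.96 W


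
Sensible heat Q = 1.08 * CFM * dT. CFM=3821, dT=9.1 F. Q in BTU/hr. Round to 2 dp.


Q = 1.08 * 3821 * 9.1 = 37552.79 BTU/hr

37552.79 BTU/hr


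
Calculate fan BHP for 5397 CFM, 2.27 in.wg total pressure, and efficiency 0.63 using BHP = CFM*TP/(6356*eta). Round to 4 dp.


BHP = 5397 * 2.27 / (6356 * 0.63) = 3.0595 hp

3.0595 hp


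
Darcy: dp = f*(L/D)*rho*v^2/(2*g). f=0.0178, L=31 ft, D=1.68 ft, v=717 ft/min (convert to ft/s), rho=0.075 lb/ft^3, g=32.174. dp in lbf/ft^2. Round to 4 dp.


v_fps = 717/60 = 11.95 ft/s
dp = 0.0178*(31/1.68)*0.075*11.95^2/(2*32.174) = 0.0547 lbf/ft^2

0.0547 lbf/ft^2


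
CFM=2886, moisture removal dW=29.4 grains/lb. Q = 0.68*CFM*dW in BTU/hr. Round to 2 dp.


Q = 0.68 * 2886 * 29.4 = 57696.91 BTU/hr

57696.91 BTU/hr


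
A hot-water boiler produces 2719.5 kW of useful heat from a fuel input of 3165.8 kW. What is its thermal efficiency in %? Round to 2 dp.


eta = (2719.5/3165.8)*100 = 85.90 %

85.90 %


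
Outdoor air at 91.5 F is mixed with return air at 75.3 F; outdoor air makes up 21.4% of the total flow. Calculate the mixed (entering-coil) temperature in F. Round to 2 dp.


T_mix = 75.3 + (21.4/100)*(91.5-75.3) = 78.77 F

78.77 F


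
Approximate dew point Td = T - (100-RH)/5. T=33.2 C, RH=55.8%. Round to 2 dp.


Td = 33.2 - (100-55.8)/5 = 24.36 C

24.36 C


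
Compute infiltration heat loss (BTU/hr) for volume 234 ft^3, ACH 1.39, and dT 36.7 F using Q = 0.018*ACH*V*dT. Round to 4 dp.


Q = 0.018 * 1.39 * 234 * 36.7 = 214.8668 BTU/hr

214.8668 BTU/hr


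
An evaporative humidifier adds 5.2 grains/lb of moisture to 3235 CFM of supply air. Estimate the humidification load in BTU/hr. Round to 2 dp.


Q = 0.68 * 3235 * 5.2 = 11438.96 BTU/hr

11438.96 BTU/hr


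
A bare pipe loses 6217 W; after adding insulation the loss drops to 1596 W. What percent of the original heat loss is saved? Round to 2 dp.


Savings = ((6217-1596)/6217)*100 = 74.33 %

74.33 %


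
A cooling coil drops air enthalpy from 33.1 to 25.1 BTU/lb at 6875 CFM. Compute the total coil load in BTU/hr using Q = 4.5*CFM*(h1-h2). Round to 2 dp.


Q = 4.5 * 6875 * (33.1 - 25.1) = 247500.00 BTU/hr

247500.00 BTU/hr


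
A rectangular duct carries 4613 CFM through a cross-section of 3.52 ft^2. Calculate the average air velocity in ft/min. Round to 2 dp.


V = 4613 / 3.52 = 1310.51 ft/min

1310.51 ft/min


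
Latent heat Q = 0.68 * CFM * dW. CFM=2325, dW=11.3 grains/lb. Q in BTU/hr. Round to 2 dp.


Q = 0.68 * 2325 * 11.3 = 17865.30 BTU/hr

17865.30 BTU/hr


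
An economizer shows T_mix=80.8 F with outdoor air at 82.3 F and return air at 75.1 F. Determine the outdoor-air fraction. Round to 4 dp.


frac = (80.8 - 75.1) / (82.3 - 75.1) = 0.7917

0.7917


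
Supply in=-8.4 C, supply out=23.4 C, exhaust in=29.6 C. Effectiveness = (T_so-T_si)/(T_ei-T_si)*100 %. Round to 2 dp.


eff = (23.4-(-8.4))/(29.6-(-8.4))*100 = 83.68 %

83.68 %


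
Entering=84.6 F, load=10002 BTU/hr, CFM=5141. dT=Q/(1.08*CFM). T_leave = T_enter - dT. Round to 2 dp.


dT = 10002/(1.08*5141) = 1.8014
T_leave = 84.6 - 1.8014 = 82.80 F

82.80 F


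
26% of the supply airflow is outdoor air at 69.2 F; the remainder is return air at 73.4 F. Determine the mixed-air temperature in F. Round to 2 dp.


T_mix = 0.26*69.2 + 0.74*73.4 = 72.31 F

72.31 F


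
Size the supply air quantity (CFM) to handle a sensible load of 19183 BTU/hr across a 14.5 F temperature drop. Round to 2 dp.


CFM = 19183 / (1.08 * 14.5) = 1224.97

1224.97 CFM


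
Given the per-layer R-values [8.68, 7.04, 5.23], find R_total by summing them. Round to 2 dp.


R_total = 8.68 + 7.04 + 5.23 = 20.95

20.95


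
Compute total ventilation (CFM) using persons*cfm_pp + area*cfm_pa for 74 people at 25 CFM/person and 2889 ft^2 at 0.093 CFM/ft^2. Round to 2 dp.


Total = 74*25 + 2889*0.093 = 2118.68 CFM

2118.68 CFM


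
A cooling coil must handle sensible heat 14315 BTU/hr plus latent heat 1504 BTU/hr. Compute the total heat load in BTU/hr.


Qt = 14315 + 1504 = 15819 BTU/hr

15819 BTU/hr


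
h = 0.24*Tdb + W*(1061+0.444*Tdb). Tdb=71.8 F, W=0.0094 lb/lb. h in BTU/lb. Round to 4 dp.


h = 0.24*71.8 + 0.0094*(1061+0.444*71.8) = 27.5051 BTU/lb

27.5051 BTU/lb


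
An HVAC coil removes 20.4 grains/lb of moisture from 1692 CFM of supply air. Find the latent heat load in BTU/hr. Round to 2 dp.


Q = 0.68 * 1692 * 20.4 = 23471.42 BTU/hr

23471.42 BTU/hr


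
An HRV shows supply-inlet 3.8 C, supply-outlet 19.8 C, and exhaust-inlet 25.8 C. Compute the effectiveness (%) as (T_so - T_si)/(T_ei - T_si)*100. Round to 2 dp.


eff = (19.8-3.8)/(25.8-3.8)*100 = 72.73 %

72.73 %


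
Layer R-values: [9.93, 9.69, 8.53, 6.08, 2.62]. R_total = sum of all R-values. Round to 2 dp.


R_total = 9.93 + 9.69 + 8.53 + 6.08 + 2.62 = 36.85

36.85


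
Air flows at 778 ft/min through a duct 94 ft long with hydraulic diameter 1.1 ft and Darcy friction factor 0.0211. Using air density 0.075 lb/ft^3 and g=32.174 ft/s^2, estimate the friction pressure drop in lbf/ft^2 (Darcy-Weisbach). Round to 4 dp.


v_fps = 778/60 = 12.9667 ft/s
dp = 0.0211*(94/1.1)*0.075*12.9667^2/(2*32.174) = 0.3533 lbf/ft^2

0.3533 lbf/ft^2


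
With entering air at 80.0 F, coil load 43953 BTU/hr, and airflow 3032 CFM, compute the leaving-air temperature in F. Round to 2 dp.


dT = 43953/(1.08*3032) = 13.4226
T_leave = 80.0 - 13.4226 = 66.58 F

66.58 F


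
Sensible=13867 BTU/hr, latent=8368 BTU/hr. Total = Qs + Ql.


Qt = 13867 + 8368 = 22235 BTU/hr

22235 BTU/hr


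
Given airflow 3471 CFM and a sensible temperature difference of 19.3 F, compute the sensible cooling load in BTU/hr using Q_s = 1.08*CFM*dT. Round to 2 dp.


Q = 1.08 * 3471 * 19.3 = 72349.52 BTU/hr

72349.52 BTU/hr


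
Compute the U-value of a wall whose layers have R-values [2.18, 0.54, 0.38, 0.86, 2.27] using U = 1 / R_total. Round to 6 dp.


R_total = 2.18 + 0.54 + 0.38 + 0.86 + 2.27 = 6.23
U = 1/6.23 = 0.160514

0.160514


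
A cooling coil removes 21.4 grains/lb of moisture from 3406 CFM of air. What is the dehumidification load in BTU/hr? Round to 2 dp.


Q = 0.68 * 3406 * 21.4 = 49564.11 BTU/hr

49564.11 BTU/hr


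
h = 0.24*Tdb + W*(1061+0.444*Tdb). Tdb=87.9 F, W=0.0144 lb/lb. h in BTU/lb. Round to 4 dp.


h = 0.24*87.9 + 0.0144*(1061+0.444*87.9) = 36.9364 BTU/lb

36.9364 BTU/lb


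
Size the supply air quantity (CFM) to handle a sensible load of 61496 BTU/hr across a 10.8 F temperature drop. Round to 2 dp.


CFM = 61496 / (1.08 * 10.8) = 5272.29

5272.29 CFM


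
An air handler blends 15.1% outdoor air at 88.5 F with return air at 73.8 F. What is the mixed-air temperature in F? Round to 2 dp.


T_mix = 73.8 + (15.1/100)*(88.5-73.8) = 76.02 F

76.02 F


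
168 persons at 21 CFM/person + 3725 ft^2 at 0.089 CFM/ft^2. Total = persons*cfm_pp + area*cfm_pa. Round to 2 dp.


Total = 168*21 + 3725*0.089 = 3859.53 CFM

3859.53 CFM


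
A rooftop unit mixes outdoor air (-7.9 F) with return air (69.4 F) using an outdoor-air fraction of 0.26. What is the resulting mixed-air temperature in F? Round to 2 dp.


T_mix = 0.26*(-7.9) + 0.74*69.4 = 49.30 F

49.30 F


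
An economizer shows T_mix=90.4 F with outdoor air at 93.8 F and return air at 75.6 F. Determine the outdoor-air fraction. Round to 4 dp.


frac = (90.4 - 75.6) / (93.8 - 75.6) = 0.8132

0.8132


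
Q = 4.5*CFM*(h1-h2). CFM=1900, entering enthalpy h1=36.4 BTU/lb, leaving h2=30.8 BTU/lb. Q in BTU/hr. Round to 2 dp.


Q = 4.5 * 1900 * (36.4 - 30.8) = 47880.00 BTU/hr

47880.00 BTU/hr


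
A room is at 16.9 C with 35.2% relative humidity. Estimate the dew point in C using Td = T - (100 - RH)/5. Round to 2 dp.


Td = 16.9 - (100-35.2)/5 = 3.94 C

3.94 C


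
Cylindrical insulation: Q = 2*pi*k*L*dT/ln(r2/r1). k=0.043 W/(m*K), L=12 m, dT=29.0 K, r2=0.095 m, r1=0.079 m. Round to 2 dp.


Q = 2*pi*0.043*12*29.0/ln(0.095/0.079) = 509.80 W

509.80 W


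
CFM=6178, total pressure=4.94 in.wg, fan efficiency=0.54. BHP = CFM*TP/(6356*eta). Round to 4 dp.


BHP = 6178 * 4.94 / (6356 * 0.54) = 8.8920 hp

8.8920 hp


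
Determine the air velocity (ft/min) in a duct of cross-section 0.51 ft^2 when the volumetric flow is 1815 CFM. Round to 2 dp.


V = 1815 / 0.51 = 3558.82 ft/min

3558.82 ft/min


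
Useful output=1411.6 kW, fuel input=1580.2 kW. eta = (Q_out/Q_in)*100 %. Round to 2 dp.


eta = (1411.6/1580.2)*100 = 89.33 %

89.33 %


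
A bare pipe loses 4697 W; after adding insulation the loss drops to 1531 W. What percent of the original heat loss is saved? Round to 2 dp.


Savings = ((4697-1531)/4697)*100 = 67.40 %

67.40 %


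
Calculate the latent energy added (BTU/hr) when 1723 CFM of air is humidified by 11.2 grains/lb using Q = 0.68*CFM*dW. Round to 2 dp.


Q = 0.68 * 1723 * 11.2 = 13122.37 BTU/hr

13122.37 BTU/hr


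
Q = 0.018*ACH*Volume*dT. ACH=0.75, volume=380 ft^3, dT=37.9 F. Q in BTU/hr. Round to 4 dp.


Q = 0.018 * 0.75 * 380 * 37.9 = 194.4270 BTU/hr

194.4270 BTU/hr


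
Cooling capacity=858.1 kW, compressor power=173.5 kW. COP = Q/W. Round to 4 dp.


COP = 858.1 / 173.5 = 4.9458

4.9458


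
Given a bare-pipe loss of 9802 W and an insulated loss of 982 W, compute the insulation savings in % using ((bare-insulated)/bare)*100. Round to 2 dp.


Savings = ((9802-982)/9802)*100 = 89.98 %

89.98 %


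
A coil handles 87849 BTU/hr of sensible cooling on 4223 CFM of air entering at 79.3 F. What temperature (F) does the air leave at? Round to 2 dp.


dT = 87849/(1.08*4223) = 19.2616
T_leave = 79.3 - 19.2616 = 60.04 F

60.04 F


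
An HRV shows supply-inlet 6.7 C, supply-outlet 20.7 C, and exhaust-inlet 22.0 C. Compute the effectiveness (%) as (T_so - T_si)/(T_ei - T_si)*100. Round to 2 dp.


eff = (20.7-6.7)/(22.0-6.7)*100 = 91.50 %

91.50 %


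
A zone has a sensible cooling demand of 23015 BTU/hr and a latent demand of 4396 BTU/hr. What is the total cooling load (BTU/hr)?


Qt = 23015 + 4396 = 27411 BTU/hr

27411 BTU/hr


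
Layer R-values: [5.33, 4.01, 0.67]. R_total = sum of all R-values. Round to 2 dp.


R_total = 5.33 + 4.01 + 0.67 = 10.01

10.01


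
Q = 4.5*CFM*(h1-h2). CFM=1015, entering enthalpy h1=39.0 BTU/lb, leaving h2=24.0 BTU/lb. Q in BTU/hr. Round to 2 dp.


Q = 4.5 * 1015 * (39.0 - 24.0) = 68512.50 BTU/hr

68512.50 BTU/hr


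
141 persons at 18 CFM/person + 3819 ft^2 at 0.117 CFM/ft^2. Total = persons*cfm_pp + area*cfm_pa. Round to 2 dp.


Total = 141*18 + 3819*0.117 = 2984.82 CFM

2984.82 CFM


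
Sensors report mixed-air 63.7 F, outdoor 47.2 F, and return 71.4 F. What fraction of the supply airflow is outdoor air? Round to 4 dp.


frac = (63.7 - 71.4) / (47.2 - 71.4) = 0.3182

0.3182


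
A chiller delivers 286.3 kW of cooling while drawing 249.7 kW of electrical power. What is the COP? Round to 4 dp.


COP = 286.3 / 249.7 = 1.1466

1.1466


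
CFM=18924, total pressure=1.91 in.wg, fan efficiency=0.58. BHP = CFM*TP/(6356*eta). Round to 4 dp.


BHP = 18924 * 1.91 / (6356 * 0.58) = 9.8047 hp

9.8047 hp


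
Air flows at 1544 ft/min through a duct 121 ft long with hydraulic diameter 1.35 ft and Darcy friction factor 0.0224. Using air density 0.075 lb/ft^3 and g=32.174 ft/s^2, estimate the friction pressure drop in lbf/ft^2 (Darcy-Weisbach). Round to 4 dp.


v_fps = 1544/60 = 25.7333 ft/s
dp = 0.0224*(121/1.35)*0.075*25.7333^2/(2*32.174) = 1.5496 lbf/ft^2

1.5496 lbf/ft^2


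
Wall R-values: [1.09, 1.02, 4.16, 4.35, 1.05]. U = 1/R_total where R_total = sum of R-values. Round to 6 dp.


R_total = 1.09 + 1.02 + 4.16 + 4.35 + 1.05 = 11.67
U = 1/11.67 = 0.085690

0.085690


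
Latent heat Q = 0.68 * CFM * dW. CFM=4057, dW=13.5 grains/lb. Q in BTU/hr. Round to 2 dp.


Q = 0.68 * 4057 * 13.5 = 37243.26 BTU/hr

37243.26 BTU/hr


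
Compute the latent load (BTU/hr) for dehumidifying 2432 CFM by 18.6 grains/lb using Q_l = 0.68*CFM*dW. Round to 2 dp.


Q = 0.68 * 2432 * 18.6 = 30759.94 BTU/hr

30759.94 BTU/hr


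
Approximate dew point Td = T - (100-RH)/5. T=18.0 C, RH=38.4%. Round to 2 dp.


Td = 18.0 - (100-38.4)/5 = 5.68 C

5.68 C


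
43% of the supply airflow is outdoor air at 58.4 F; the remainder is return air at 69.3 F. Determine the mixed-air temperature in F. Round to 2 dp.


T_mix = 0.43*58.4 + 0.57*69.3 = 64.61 F

64.61 F


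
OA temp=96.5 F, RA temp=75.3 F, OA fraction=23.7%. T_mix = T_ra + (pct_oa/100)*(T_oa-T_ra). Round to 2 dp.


T_mix = 75.3 + (23.7/100)*(96.5-75.3) = 80.32 F

80.32 F


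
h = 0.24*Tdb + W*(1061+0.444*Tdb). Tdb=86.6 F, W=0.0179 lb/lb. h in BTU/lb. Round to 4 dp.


h = 0.24*86.6 + 0.0179*(1061+0.444*86.6) = 40.4642 BTU/lb

40.4642 BTU/lb


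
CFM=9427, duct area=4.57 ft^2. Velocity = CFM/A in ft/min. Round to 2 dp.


V = 9427 / 4.57 = 2062.80 ft/min

2062.80 ft/min


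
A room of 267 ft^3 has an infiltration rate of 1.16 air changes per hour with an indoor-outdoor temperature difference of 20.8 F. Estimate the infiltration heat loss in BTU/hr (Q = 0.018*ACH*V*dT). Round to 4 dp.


Q = 0.018 * 1.16 * 267 * 20.8 = 115.9592 BTU/hr

115.9592 BTU/hr


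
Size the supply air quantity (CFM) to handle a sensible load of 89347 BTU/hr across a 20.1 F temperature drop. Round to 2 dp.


CFM = 89347 / (1.08 * 20.1) = 4115.86

4115.86 CFM


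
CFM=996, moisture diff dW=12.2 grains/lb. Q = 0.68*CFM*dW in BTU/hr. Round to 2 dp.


Q = 0.68 * 996 * 12.2 = 8262.82 BTU/hr

8262.82 BTU/hr


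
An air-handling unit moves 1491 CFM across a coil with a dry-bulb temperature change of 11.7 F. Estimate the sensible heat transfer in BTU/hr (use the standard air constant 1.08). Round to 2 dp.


Q = 1.08 * 1491 * 11.7 = 18840.28 BTU/hr

18840.28 BTU/hr


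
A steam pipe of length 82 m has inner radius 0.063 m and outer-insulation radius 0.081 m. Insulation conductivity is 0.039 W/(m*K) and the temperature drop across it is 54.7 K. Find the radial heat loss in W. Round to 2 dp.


Q = 2*pi*0.039*82*54.7/ln(0.081/0.063) = 4373.49 W

4373.49 W


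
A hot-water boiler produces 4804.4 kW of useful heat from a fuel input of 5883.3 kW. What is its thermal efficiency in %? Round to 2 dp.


eta = (4804.4/5883.3)*100 = 81.66 %

81.66 %


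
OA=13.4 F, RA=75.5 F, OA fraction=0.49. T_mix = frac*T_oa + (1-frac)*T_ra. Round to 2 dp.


T_mix = 0.49*13.4 + 0.51*75.5 = 45.07 F

45.07 F


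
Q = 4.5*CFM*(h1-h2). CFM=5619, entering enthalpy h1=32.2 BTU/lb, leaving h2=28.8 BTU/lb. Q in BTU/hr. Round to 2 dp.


Q = 4.5 * 5619 * (32.2 - 28.8) = 85970.70 BTU/hr

85970.70 BTU/hr


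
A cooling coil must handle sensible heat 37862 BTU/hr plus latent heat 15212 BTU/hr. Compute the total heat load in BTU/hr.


Qt = 37862 + 15212 = 53074 BTU/hr

53074 BTU/hr


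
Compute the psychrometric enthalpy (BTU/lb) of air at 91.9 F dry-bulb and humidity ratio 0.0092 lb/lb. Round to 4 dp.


h = 0.24*91.9 + 0.0092*(1061+0.444*91.9) = 32.1926 BTU/lb

32.1926 BTU/lb


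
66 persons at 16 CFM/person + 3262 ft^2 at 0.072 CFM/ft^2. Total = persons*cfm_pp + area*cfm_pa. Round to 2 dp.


Total = 66*16 + 3262*0.072 = 1290.86 CFM

1290.86 CFM


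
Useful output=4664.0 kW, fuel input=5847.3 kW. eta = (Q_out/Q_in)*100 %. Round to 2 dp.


eta = (4664.0/5847.3)*100 = 79.76 %

79.76 %


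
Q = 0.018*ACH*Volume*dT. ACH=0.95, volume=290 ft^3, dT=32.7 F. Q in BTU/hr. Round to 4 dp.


Q = 0.018 * 0.95 * 290 * 32.7 = 162.1593 BTU/hr

162.1593 BTU/hr


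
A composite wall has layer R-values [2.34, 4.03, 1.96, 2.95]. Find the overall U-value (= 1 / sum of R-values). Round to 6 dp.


R_total = 2.34 + 4.03 + 1.96 + 2.95 = 11.28
U = 1/11.28 = 0.088652

0.088652


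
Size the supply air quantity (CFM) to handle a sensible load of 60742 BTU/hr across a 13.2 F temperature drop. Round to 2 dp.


CFM = 60742 / (1.08 * 13.2) = 4260.80

4260.80 CFM


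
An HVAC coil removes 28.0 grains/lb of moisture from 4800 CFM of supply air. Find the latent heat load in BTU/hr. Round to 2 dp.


Q = 0.68 * 4800 * 28.0 = 91392.00 BTU/hr

91392.00 BTU/hr


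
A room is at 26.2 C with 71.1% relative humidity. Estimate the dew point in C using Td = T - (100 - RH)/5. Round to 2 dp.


Td = 26.2 - (100-71.1)/5 = 20.42 C

20.42 C


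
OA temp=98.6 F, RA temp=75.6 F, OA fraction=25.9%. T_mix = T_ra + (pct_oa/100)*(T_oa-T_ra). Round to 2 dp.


T_mix = 75.6 + (25.9/100)*(98.6-75.6) = 81.56 F

81.56 F


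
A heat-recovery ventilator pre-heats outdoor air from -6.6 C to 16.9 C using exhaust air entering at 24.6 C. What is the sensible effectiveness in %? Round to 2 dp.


eff = (16.9-(-6.6))/(24.6-(-6.6))*100 = 75.32 %

75.32 %


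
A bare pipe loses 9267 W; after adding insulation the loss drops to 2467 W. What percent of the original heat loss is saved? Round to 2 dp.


Savings = ((9267-2467)/9267)*100 = 73.38 %

73.38 %


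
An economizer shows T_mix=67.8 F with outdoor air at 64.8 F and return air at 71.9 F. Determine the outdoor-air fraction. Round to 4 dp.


frac = (67.8 - 71.9) / (64.8 - 71.9) = 0.5775

0.5775


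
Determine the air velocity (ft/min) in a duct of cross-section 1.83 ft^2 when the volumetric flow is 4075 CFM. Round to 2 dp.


V = 4075 / 1.83 = 2226.78 ft/min

2226.78 ft/min


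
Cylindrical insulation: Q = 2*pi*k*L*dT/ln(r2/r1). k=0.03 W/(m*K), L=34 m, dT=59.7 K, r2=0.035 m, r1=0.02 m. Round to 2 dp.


Q = 2*pi*0.03*34*59.7/ln(0.035/0.02) = 683.70 W

683.70 W


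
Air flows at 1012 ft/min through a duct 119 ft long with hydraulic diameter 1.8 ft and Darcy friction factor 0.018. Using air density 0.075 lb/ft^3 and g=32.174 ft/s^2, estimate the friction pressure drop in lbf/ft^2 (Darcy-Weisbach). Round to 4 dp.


v_fps = 1012/60 = 16.8667 ft/s
dp = 0.018*(119/1.8)*0.075*16.8667^2/(2*32.174) = 0.3946 lbf/ft^2

0.3946 lbf/ft^2


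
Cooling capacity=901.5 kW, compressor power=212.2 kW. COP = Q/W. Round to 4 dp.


COP = 901.5 / 212.2 = 4.2484

4.2484


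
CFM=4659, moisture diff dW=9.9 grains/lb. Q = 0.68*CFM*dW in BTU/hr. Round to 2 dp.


Q = 0.68 * 4659 * 9.9 = 31364.39 BTU/hr

31364.39 BTU/hr


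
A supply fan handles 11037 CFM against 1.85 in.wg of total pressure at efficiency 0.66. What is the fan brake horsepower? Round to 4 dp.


BHP = 11037 * 1.85 / (6356 * 0.66) = 4.8674 hp

4.8674 hp


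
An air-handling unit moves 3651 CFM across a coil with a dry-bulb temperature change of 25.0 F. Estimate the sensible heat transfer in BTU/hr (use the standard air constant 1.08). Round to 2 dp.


Q = 1.08 * 3651 * 25.0 = 98577.00 BTU/hr

98577.00 BTU/hr


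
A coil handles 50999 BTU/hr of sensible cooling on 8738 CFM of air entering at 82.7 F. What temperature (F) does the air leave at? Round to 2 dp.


dT = 50999/(1.08*8738) = 5.4041
T_leave = 82.7 - 5.4041 = 77.30 F

77.30 F


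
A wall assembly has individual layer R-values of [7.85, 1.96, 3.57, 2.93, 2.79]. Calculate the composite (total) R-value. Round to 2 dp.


R_total = 7.85 + 1.96 + 3.57 + 2.93 + 2.79 = 19.10

19.10


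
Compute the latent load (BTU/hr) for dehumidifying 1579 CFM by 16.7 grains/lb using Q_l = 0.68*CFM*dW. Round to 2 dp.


Q = 0.68 * 1579 * 16.7 = 17931.12 BTU/hr

17931.12 BTU/hr


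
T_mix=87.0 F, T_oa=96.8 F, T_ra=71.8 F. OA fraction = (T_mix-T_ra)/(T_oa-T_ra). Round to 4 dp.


frac = (87.0 - 71.8) / (96.8 - 71.8) = 0.6080

0.6080


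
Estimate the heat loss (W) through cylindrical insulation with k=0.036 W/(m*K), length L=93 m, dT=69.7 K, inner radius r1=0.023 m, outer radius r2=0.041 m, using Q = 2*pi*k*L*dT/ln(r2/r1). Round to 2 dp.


Q = 2*pi*0.036*93*69.7/ln(0.041/0.023) = 2536.37 W

2536.37 W


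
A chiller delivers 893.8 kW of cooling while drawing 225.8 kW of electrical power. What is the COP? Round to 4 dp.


COP = 893.8 / 225.8 = 3.9584

3.9584


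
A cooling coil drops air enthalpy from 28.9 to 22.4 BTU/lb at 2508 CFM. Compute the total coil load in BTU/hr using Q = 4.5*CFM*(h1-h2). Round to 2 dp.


Q = 4.5 * 2508 * (28.9 - 22.4) = 73359.00 BTU/hr

73359.00 BTU/hr


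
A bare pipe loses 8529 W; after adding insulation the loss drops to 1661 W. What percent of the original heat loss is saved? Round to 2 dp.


Savings = ((8529-1661)/8529)*100 = 80.53 %

80.53 %


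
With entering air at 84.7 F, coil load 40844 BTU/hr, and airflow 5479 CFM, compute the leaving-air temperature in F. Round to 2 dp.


dT = 40844/(1.08*5479) = 6.9024
T_leave = 84.7 - 6.9024 = 77.80 F

77.80 F


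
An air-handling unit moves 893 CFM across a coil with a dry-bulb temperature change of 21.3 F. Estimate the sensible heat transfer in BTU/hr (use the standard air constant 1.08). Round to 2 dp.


Q = 1.08 * 893 * 21.3 = 20542.57 BTU/hr

20542.57 BTU/hr


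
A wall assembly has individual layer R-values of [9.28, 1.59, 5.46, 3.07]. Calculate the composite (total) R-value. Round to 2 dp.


R_total = 9.28 + 1.59 + 5.46 + 3.07 = 19.40

19.40


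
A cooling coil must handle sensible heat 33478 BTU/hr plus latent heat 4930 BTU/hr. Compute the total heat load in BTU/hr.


Qt = 33478 + 4930 = 38408 BTU/hr

38408 BTU/hr


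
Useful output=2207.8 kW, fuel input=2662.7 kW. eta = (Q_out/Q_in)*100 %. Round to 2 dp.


eta = (2207.8/2662.7)*100 = 82.92 %

82.92 %


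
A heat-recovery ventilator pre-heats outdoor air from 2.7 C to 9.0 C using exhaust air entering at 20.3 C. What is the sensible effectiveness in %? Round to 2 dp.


eff = (9.0-2.7)/(20.3-2.7)*100 = 35.80 %

35.80 %


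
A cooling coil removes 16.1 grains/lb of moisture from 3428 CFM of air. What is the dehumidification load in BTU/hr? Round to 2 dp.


Q = 0.68 * 3428 * 16.1 = 37529.74 BTU/hr

37529.74 BTU/hr


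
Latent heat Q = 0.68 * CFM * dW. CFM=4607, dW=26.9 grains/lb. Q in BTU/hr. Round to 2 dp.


Q = 0.68 * 4607 * 26.9 = 84271.24 BTU/hr

84271.24 BTU/hr


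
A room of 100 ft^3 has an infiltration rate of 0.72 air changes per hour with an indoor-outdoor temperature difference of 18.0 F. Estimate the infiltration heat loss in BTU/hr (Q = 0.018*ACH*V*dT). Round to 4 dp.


Q = 0.018 * 0.72 * 100 * 18.0 = 23.3280 BTU/hr

23.3280 BTU/hr


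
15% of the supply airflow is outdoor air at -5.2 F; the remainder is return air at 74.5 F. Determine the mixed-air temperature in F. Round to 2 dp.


T_mix = 0.15*(-5.2) + 0.85*74.5 = 62.55 F

62.55 F


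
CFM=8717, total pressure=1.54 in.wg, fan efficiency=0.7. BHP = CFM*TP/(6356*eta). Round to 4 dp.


BHP = 8717 * 1.54 / (6356 * 0.7) = 3.0172 hp

3.0172 hp


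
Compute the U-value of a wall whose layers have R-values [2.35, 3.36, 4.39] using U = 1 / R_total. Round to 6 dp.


R_total = 2.35 + 3.36 + 4.39 = 10.10
U = 1/10.10 = 0.099010

0.099010


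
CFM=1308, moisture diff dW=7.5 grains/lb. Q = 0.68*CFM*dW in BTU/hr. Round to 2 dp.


Q = 0.68 * 1308 * 7.5 = 6670.80 BTU/hr

6670.80 BTU/hr


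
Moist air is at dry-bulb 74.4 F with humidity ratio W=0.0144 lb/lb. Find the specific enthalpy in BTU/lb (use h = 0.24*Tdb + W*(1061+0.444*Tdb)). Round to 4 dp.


h = 0.24*74.4 + 0.0144*(1061+0.444*74.4) = 33.6101 BTU/lb

33.6101 BTU/lb


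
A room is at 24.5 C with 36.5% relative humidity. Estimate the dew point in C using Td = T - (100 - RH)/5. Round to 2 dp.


Td = 24.5 - (100-36.5)/5 = 11.80 C

11.80 C


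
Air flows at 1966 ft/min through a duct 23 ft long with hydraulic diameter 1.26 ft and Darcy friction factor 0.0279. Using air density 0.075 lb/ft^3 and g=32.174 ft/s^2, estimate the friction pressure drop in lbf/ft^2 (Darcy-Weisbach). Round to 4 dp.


v_fps = 1966/60 = 32.7667 ft/s
dp = 0.0279*(23/1.26)*0.075*32.7667^2/(2*32.174) = 0.6373 lbf/ft^2

0.6373 lbf/ft^2


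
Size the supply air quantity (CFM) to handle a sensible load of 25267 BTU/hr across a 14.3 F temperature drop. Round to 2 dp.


CFM = 25267 / (1.08 * 14.3) = 1636.04

1636.04 CFM


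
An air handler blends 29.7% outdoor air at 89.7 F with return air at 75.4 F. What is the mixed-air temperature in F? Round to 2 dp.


T_mix = 75.4 + (29.7/100)*(89.7-75.4) = 79.65 F

79.65 F


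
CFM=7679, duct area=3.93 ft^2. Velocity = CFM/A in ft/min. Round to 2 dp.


V = 7679 / 3.93 = 1953.94 ft/min

1953.94 ft/min


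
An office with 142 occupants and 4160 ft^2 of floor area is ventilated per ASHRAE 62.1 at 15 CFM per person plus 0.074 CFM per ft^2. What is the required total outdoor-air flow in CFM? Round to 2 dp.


Total = 142*15 + 4160*0.074 = 2437.84 CFM

2437.84 CFM


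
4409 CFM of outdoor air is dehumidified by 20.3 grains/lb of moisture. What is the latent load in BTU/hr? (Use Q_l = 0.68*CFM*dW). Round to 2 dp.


Q = 0.68 * 4409 * 20.3 = 60861.84 BTU/hr

60861.84 BTU/hr


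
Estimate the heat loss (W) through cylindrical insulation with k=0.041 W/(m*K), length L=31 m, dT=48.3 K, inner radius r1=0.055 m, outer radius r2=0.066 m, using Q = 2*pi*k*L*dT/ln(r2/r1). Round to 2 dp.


Q = 2*pi*0.041*31*48.3/ln(0.066/0.055) = 2115.60 W

2115.60 W


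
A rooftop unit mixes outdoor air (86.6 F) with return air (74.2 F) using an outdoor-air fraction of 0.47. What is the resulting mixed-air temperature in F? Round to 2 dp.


T_mix = 0.47*86.6 + 0.53*74.2 = 80.03 F

80.03 F


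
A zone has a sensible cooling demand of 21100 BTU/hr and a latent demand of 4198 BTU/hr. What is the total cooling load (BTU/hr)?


Qt = 21100 + 4198 = 25298 BTU/hr

25298 BTU/hr


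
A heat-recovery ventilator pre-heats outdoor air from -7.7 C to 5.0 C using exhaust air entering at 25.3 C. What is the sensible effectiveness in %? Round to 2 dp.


eff = (5.0-(-7.7))/(25.3-(-7.7))*100 = 38.48 %

38.48 %


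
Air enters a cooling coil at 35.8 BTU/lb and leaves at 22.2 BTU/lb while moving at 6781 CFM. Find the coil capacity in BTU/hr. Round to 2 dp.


Q = 4.5 * 6781 * (35.8 - 22.2) = 414997.20 BTU/hr

414997.20 BTU/hr


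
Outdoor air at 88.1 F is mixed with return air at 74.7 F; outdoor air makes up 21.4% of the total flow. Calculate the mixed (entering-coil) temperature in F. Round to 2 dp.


T_mix = 74.7 + (21.4/100)*(88.1-74.7) = 77.57 F

77.57 F


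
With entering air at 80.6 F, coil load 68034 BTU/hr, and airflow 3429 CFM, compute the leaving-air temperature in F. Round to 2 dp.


dT = 68034/(1.08*3429) = 18.3711
T_leave = 80.6 - 18.3711 = 62.23 F

62.23 F


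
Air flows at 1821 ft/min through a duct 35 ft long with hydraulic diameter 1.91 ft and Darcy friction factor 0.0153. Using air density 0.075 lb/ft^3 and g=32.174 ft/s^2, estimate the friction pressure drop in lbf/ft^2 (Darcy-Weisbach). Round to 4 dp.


v_fps = 1821/60 = 30.35 ft/s
dp = 0.0153*(35/1.91)*0.075*30.35^2/(2*32.174) = 0.3010 lbf/ft^2

0.3010 lbf/ft^2


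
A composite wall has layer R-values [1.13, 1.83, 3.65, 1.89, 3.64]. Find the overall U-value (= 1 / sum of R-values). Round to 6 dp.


R_total = 1.13 + 1.83 + 3.65 + 1.89 + 3.64 = 12.14
U = 1/12.14 = 0.082372

0.082372


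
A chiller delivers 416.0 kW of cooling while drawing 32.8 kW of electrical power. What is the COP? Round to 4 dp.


COP = 416.0 / 32.8 = 12.6829

12.6829


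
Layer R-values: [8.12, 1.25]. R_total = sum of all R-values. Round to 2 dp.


R_total = 8.12 + 1.25 = 9.37

9.37


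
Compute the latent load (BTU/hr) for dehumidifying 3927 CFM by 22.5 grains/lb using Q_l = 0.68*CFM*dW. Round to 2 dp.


Q = 0.68 * 3927 * 22.5 = 60083.10 BTU/hr

60083.10 BTU/hr


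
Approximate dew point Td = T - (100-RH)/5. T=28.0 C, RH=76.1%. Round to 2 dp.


Td = 28.0 - (100-76.1)/5 = 23.22 C

23.22 C


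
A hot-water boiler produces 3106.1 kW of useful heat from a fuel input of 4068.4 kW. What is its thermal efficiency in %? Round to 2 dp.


eta = (3106.1/4068.4)*100 = 76.35 %

76.35 %


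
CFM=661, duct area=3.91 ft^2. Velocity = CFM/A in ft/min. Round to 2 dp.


V = 661 / 3.91 = 169.05 ft/min

169.05 ft/min


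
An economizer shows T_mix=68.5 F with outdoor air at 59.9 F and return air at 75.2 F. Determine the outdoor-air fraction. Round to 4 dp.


frac = (68.5 - 75.2) / (59.9 - 75.2) = 0.4379

0.4379


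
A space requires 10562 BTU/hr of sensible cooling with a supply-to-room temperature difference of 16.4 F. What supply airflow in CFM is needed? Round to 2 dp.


CFM = 10562 / (1.08 * 16.4) = 596.32

596.32 CFM


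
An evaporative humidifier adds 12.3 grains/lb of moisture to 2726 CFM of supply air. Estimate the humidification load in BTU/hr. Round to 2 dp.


Q = 0.68 * 2726 * 12.3 = 22800.26 BTU/hr

22800.26 BTU/hr


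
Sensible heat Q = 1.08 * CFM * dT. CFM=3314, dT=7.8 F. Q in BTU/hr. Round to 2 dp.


Q = 1.08 * 3314 * 7.8 = 27917.14 BTU/hr

27917.14 BTU/hr


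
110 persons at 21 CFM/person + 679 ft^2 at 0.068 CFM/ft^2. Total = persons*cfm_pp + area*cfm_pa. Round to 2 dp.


Total = 110*21 + 679*0.068 = 2356.17 CFM

2356.17 CFM


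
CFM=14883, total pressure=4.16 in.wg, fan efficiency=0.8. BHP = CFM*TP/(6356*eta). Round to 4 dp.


BHP = 14883 * 4.16 / (6356 * 0.8) = 12.1761 hp

12.1761 hp


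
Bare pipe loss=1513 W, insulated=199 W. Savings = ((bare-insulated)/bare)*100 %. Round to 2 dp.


Savings = ((1513-199)/1513)*100 = 86.85 %

86.85 %


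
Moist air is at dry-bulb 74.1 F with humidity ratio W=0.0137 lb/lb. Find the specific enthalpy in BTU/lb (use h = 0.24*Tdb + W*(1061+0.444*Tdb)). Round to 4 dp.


h = 0.24*74.1 + 0.0137*(1061+0.444*74.1) = 32.7704 BTU/lb

32.7704 BTU/lb


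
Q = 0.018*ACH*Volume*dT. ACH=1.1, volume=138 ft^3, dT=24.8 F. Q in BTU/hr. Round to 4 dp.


Q = 0.018 * 1.1 * 138 * 24.8 = 67.7635 BTU/hr

67.7635 BTU/hr


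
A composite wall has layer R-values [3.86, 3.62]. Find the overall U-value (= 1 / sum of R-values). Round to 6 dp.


R_total = 3.86 + 3.62 = 7.48
U = 1/7.48 = 0.133690

0.133690


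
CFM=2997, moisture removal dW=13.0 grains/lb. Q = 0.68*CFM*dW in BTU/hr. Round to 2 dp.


Q = 0.68 * 2997 * 13.0 = 26493.48 BTU/hr

26493.48 BTU/hr


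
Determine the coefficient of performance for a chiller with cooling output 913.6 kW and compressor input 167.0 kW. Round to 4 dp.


COP = 913.6 / 167.0 = 5.4707

5.4707


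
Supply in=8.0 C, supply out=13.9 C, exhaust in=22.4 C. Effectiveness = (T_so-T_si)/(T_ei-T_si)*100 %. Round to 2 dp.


eff = (13.9-8.0)/(22.4-8.0)*100 = 40.97 %

40.97 %


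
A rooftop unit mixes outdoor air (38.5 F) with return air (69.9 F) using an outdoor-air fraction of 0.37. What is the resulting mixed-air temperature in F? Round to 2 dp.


T_mix = 0.37*38.5 + 0.63*69.9 = 58.28 F

58.28 F


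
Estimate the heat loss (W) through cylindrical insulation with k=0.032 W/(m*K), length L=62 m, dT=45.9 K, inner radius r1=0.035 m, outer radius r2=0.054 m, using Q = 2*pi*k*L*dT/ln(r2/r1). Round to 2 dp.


Q = 2*pi*0.032*62*45.9/ln(0.054/0.035) = 1319.50 W

1319.50 W


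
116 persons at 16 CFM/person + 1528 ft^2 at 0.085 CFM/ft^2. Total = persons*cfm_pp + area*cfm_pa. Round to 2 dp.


Total = 116*16 + 1528*0.085 = 1985.88 CFM

1985.88 CFM


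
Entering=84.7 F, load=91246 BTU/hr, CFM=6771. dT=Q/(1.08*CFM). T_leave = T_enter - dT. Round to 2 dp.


dT = 91246/(1.08*6771) = 12.4778
T_leave = 84.7 - 12.4778 = 72.22 F

72.22 F


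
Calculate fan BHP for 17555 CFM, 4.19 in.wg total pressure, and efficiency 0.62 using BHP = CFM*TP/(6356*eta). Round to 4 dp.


BHP = 17555 * 4.19 / (6356 * 0.62) = 18.6655 hp

18.6655 hp


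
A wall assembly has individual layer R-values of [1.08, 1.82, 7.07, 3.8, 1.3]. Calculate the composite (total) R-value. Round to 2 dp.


R_total = 1.08 + 1.82 + 7.07 + 3.8 + 1.3 = 15.07

15.07


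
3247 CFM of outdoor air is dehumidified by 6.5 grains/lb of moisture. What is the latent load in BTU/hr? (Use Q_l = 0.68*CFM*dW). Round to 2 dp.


Q = 0.68 * 3247 * 6.5 = 14351.74 BTU/hr

14351.74 BTU/hr


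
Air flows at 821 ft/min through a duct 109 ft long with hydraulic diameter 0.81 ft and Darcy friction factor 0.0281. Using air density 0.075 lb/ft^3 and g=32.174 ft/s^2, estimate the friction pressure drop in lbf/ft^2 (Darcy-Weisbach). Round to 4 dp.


v_fps = 821/60 = 13.6833 ft/s
dp = 0.0281*(109/0.81)*0.075*13.6833^2/(2*32.174) = 0.8252 lbf/ft^2

0.8252 lbf/ft^2


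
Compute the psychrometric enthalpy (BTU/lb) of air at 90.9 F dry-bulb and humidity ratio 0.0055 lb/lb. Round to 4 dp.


h = 0.24*90.9 + 0.0055*(1061+0.444*90.9) = 27.8735 BTU/lb

27.8735 BTU/lb


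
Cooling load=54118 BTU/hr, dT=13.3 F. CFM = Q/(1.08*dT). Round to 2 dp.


CFM = 54118 / (1.08 * 13.3) = 3767.61

3767.61 CFM


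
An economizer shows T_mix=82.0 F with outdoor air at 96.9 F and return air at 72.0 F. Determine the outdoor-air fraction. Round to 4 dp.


frac = (82.0 - 72.0) / (96.9 - 72.0) = 0.4016

0.4016


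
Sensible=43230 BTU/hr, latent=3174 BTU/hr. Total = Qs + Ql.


Qt = 43230 + 3174 = 46404 BTU/hr

46404 BTU/hr


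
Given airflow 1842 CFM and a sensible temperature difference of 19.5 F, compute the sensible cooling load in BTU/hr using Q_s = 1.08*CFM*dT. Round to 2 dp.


Q = 1.08 * 1842 * 19.5 = 38792.52 BTU/hr

38792.52 BTU/hr


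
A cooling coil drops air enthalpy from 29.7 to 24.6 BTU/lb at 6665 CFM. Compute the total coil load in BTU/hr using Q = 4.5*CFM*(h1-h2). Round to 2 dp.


Q = 4.5 * 6665 * (29.7 - 24.6) = 152961.75 BTU/hr

152961.75 BTU/hr
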